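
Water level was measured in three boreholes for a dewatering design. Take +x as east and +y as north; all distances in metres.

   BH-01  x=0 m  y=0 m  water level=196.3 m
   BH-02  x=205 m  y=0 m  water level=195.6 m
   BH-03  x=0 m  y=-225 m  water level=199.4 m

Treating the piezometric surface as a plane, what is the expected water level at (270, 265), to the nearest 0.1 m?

191.7 m

∂h/∂x = (195.6 − 196.3) / (205 − 0) = -0.003415
∂h/∂y = (199.4 − 196.3) / (-225 − 0) = -0.01378
h(270, 265) = 196.3 + (-0.003415)·(270) + (-0.01378)·(265) = 196.3 -0.922 -3.651 = 191.727 m.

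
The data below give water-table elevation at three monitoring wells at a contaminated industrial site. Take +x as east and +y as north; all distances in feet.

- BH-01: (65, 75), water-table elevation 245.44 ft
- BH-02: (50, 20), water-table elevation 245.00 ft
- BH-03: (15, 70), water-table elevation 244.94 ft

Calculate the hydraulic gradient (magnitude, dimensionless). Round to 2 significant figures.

0.011

Differences from BH-01: to BH-02 (Δx, Δy, Δh) = (-15, -55, -0.44); to BH-03 = (-50, -5, -0.50).
Solve a·Δx + b·Δy = Δh: det = (-15)·(-5) − (-50)·(-55) = -2675.
∂h/∂x = [(-0.44)·(-5) − (-0.50)·(-55)] / -2675 = +0.009458
∂h/∂y = [(-15)·(-0.50) − (-50)·(-0.44)] / -2675 = +0.005421
|∇h| = √(0.009458² + 0.005421²) = 0.0109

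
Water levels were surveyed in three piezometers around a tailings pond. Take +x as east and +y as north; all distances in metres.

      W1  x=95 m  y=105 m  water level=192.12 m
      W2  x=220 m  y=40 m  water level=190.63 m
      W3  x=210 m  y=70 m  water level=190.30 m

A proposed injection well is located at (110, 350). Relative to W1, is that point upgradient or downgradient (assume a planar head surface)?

Taking W1 as reference: W2−W1 = (125, -65, -1.49); W3−W1 = (115, -35, -1.82).
Solve a·Δx + b·Δy = Δh: det = 125·(-35) − 115·(-65) = 3100.
∂h/∂x = [(-1.49)·(-35) − (-1.82)·(-65)] / 3100 = -0.02134
∂h/∂y = [125·(-1.82) − 115·(-1.49)] / 3100 = -0.01811
Head at (110, 350) = 192.12 + (-0.02134)·(15) + (-0.01811)·(245) = 187.36 m.
That is lower than the 192.12 m at W1, so the point is downgradient.

downgradient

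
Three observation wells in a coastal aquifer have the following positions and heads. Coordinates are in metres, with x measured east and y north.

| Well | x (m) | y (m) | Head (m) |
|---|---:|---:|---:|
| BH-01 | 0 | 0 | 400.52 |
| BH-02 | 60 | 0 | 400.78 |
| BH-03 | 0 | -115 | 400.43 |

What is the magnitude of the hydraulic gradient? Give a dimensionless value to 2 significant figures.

∂h/∂x = (400.78 − 400.52) / (60 − 0) = +0.004333
∂h/∂y = (400.43 − 400.52) / (-115 − 0) = +0.0007826
|∇h| = √(0.004333² + 0.0007826²) = 0.004403

0.0044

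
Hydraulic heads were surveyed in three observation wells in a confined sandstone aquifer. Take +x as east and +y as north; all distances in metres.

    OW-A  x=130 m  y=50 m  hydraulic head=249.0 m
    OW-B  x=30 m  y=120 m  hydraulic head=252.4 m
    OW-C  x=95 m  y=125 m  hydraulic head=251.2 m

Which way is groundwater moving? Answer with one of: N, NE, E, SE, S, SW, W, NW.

SE

With h = a·x + b·y + c and OW-A as origin, the differences give:
  (-100)·a + 70·b = +3.4
  (-35)·a + 75·b = +2.2
Eliminate b (×75 and ×70, subtract): -5050·a = 101.00 → a = ∂h/∂x = -0.02000
Back-substitute: b = ∂h/∂y = +0.02000.
Flow = −∇h = (+0.02000 east, -0.02000 north), which points southeast.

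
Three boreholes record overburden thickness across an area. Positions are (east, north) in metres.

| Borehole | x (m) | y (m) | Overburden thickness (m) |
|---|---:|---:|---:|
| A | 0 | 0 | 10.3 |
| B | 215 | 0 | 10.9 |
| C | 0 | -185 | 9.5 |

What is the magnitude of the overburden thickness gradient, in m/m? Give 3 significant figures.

∂d/∂x = (10.9 − 10.3) / (215 − 0) = +0.002791
∂d/∂y = (9.5 − 10.3) / (-185 − 0) = +0.004324
|∇f| = √(0.002791² + 0.004324²) = 0.005147 m/m

0.00515 m/m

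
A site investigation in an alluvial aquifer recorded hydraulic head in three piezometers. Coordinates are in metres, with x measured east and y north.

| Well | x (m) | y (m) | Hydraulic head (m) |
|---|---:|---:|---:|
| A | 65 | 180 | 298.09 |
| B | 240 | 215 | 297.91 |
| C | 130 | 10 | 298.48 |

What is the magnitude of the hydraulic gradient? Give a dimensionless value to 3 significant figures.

Differences from A: to B (Δx, Δy, Δh) = (175, 35, -0.18); to C = (65, -170, +0.39).
Solve a·Δx + b·Δy = Δh: det = 175·(-170) − 65·35 = -32025.
∂h/∂x = [(-0.18)·(-170) − (+0.39)·35] / -32025 = -0.0005293
∂h/∂y = [175·(+0.39) − 65·(-0.18)] / -32025 = -0.002496
|∇h| = √(-0.0005293² + -0.002496²) = 0.002552

0.00255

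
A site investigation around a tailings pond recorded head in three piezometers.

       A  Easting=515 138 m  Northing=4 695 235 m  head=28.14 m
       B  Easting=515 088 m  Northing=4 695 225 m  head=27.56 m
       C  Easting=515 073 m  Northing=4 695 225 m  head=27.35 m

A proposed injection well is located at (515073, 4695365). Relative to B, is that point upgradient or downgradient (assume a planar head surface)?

downgradient

Differences from A: to B (Δx, Δy, Δh) = (-50, -10, -0.58); to C = (-65, -10, -0.79).
Solve a·Δx + b·Δy = Δh: det = (-50)·(-10) − (-65)·(-10) = -150.
∂h/∂x = [(-0.58)·(-10) − (-0.79)·(-10)] / -150 = +0.01400
∂h/∂y = [(-50)·(-0.79) − (-65)·(-0.58)] / -150 = -0.01200
Head at (515073, 4695365) = 28.14 + (+0.01400)·(-65) + (-0.01200)·(130) = 25.67 m.
That is lower than the 27.56 m at B, so the point is downgradient.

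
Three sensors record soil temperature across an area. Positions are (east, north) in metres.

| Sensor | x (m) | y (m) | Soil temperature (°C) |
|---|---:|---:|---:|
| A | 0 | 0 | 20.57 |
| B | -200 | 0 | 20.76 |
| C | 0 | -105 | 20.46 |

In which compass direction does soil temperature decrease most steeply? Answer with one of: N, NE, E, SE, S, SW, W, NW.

∂T/∂x = (20.76 − 20.57) / (-200 − 0) = -0.0009500
∂T/∂y = (20.46 − 20.57) / (-105 − 0) = +0.001048
Steepest decrease is along −∇f = (+0.0009500 E, -0.001048 N) → southeast.

SE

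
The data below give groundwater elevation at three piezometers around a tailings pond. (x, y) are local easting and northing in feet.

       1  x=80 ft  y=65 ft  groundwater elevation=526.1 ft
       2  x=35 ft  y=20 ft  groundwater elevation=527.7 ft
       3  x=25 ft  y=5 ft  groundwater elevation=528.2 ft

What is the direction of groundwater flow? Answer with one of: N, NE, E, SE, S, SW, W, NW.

N

Taking 1 as reference: 2−1 = (-45, -45, +1.6); 3−1 = (-55, -60, +2.1).
Determinant of the coordinate differences = (-45)·(-60) − (-55)·(-45) = 225.
∂h/∂x = [(+1.6)·(-60) − (+2.1)·(-45)] / 225 = -0.006667
∂h/∂y = [(-45)·(+2.1) − (-55)·(+1.6)] / 225 = -0.02889
Flow = −∇h = (+0.006667 east, +0.02889 north), which points north.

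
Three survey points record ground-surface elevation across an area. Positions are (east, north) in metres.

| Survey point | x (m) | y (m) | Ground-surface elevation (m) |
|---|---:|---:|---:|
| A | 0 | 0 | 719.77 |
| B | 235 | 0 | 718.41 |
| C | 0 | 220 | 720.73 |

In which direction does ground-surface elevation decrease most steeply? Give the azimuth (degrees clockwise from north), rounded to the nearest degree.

127°

∂z/∂x = (718.41 − 719.77) / (235 − 0) = -0.005787
∂z/∂y = (720.73 − 719.77) / (220 − 0) = +0.004364
Steepest decrease is along −∇f: components (+0.005787 E, -0.004364 N).
Azimuth = atan2(+0.005787, -0.004364) = 127.0° ≈ 127°.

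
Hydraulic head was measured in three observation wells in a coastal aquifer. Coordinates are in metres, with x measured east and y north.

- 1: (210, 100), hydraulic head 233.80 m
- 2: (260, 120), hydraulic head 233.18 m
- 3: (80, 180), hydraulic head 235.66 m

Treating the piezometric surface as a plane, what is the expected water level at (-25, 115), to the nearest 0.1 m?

Three-point gradient (reference 1): Δ to 2 = (50, 20, -0.62), Δ to 3 = (-130, 80, +1.86).
∂h/∂x = -0.01315, ∂h/∂y = +0.001879 (det = 6600).
h(-25, 115) = 233.80 + (-0.01315)·(-235) + (+0.001879)·(15) = 233.80 +3.091 +0.028 = 236.919 m.

236.9 m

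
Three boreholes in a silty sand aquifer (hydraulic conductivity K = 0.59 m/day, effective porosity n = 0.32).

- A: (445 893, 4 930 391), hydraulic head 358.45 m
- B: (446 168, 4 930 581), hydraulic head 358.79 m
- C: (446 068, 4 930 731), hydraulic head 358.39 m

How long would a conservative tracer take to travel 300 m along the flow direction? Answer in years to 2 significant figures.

With h = a·x + b·y + c and A as origin, the differences give:
  275·a + 190·b = +0.34
  175·a + 340·b = -0.06
Eliminate b (×340 and ×190, subtract): 60250·a = 127.000 → a = ∂h/∂x = +0.002108
Back-substitute: b = ∂h/∂y = -0.001261.
|∇h| = √(0.002108² + -0.001261²) = 0.002456
Seepage velocity v = K·i/n = 0.59 × 0.002456 / 0.32 = 0.004528 m/day.
t = 300 / 0.004528 = 6.625e+04 days = 181 years.

180 years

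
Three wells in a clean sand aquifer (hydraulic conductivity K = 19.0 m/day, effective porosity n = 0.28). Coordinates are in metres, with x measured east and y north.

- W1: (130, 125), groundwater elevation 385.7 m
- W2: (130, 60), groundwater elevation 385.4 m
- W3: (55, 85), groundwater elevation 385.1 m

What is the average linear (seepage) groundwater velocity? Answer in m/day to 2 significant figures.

0.49 m/day

Three-point gradient (reference W1): Δ to W2 = (0, -65, -0.3), Δ to W3 = (-75, -40, -0.6).
∂h/∂x = +0.005538, ∂h/∂y = +0.004615 (det = -4875).
|∇h| = √(0.005538² + 0.004615²) = 0.007209
Seepage velocity v = K·i/n = 19.0 × 0.007209 / 0.28 = 0.4892 m/day.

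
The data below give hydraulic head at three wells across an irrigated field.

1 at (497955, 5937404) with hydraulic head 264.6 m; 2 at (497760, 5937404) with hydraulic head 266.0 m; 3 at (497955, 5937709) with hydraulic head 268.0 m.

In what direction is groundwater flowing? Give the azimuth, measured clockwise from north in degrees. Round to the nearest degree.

∂h/∂x = (266.0 − 264.6) / (497760 − 497955) = -0.007179
∂h/∂y = (268.0 − 264.6) / (5937709 − 5937404) = +0.01115
Flow direction (−∇h) has components (+0.007179 E, -0.01115 N).
Azimuth = atan2(E, N) = atan2(+0.007179, -0.01115) = 147.2° ≈ 147°.

147°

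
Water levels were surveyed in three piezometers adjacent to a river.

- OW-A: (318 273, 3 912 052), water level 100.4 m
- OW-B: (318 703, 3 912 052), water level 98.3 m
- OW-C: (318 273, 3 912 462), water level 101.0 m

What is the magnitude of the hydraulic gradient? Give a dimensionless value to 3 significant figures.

0.00510

∂h/∂x = (98.3 − 100.4) / (318703 − 318273) = -0.004884
∂h/∂y = (101.0 − 100.4) / (3912462 − 3912052) = +0.001463
|∇h| = √(-0.004884² + 0.001463²) = 0.005098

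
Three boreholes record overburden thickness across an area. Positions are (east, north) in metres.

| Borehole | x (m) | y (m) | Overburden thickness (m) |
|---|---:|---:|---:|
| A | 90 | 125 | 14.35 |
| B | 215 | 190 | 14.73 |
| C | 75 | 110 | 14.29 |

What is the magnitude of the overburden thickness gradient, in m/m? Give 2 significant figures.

Taking A as reference: B−A = (125, 65, +0.38); C−A = (-15, -15, -0.06).
Solve a·Δx + b·Δy = Δd: det = 125·(-15) − (-15)·65 = -900.
∂d/∂x = [(+0.38)·(-15) − (-0.06)·65] / -900 = +0.002000
∂d/∂y = [125·(-0.06) − (-15)·(+0.38)] / -900 = +0.002000
|∇f| = √(0.002000² + 0.002000²) = 0.002828 m/m

0.0028 m/m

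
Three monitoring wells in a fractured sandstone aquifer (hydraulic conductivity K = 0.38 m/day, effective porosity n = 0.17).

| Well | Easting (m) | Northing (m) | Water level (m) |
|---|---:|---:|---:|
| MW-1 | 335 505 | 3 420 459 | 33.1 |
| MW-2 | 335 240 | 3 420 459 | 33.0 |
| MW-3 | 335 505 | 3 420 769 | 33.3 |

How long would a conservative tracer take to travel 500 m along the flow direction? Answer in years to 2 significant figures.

∂h/∂x = (33.0 − 33.1) / (335240 − 335505) = +0.0003774
∂h/∂y = (33.3 − 33.1) / (3420769 − 3420459) = +0.0006452
|∇h| = √(0.0003774² + 0.0006452²) = 0.0007475
Seepage velocity v = K·i/n = 0.38 × 0.0007475 / 0.17 = 0.001671 m/day.
t = 500 / 0.001671 = 2.992e+05 days = 819 years.

820 years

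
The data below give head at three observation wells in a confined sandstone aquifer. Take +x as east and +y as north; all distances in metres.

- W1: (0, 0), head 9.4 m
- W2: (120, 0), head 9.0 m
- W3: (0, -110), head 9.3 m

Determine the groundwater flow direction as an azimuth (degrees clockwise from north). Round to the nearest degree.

∂h/∂x = (9.0 − 9.4) / (120 − 0) = -0.003333
∂h/∂y = (9.3 − 9.4) / (-110 − 0) = +0.0009091
Flow direction (−∇h) has components (+0.003333 E, -0.0009091 N).
Azimuth = atan2(E, N) = atan2(+0.003333, -0.0009091) = 105.3° ≈ 105°.

105°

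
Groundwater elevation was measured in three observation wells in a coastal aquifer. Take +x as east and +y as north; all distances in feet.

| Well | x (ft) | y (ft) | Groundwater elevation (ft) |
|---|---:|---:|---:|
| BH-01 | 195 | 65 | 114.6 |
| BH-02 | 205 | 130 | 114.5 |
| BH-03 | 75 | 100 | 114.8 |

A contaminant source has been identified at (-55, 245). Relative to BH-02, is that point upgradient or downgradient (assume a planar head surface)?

Taking BH-01 as reference: BH-02−BH-01 = (10, 65, -0.1); BH-03−BH-01 = (-120, 35, +0.2).
Determinant of the coordinate differences = 10·35 − (-120)·65 = 8150.
∂h/∂x = [(-0.1)·35 − (+0.2)·65] / 8150 = -0.002025
∂h/∂y = [10·(+0.2) − (-120)·(-0.1)] / 8150 = -0.001227
Head at (-55, 245) = 114.6 + (-0.002025)·(-250) + (-0.001227)·(180) = 114.89 ft.
That is higher than the 114.5 ft at BH-02, so the point is upgradient.

upgradient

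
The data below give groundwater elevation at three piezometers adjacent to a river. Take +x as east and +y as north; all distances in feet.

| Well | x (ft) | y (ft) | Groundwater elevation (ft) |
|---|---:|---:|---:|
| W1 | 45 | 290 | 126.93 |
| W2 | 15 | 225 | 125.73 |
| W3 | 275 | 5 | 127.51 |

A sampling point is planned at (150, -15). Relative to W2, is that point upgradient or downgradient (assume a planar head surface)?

With h = a·x + b·y + c and W1 as origin, the differences give:
  (-30)·a + (-65)·b = -1.20
  230·a + (-285)·b = +0.58
Eliminate b (×(-285) and ×(-65), subtract): 23500·a = 379.700 → a = ∂h/∂x = +0.01616
Back-substitute: b = ∂h/∂y = +0.01100.
Head at (150, -15) = 126.93 + (+0.01616)·(105) + (+0.01100)·(-305) = 125.27 ft.
That is lower than the 125.73 ft at W2, so the point is downgradient.

downgradient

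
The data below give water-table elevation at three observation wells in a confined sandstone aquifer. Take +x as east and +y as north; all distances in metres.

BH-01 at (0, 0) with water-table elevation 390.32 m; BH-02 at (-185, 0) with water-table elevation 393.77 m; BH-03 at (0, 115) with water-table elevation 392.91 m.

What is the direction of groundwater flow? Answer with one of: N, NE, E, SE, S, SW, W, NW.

SE

∂h/∂x = (393.77 − 390.32) / (-185 − 0) = -0.01865
∂h/∂y = (392.91 − 390.32) / (115 − 0) = +0.02252
Flow = −∇h = (+0.01865 east, -0.02252 north), which points southeast.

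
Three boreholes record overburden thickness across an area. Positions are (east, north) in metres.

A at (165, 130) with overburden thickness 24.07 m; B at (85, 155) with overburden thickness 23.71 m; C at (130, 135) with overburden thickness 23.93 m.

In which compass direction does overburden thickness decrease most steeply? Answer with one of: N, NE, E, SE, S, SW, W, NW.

NW

With d = a·x + b·y + c and A as origin, the differences give:
  (-80)·a + 25·b = -0.36
  (-35)·a + 5·b = -0.14
Eliminate b (×5 and ×25, subtract): 475·a = 1.700 → a = ∂d/∂x = +0.003579
Back-substitute: b = ∂d/∂y = -0.002947.
Steepest decrease is along −∇f = (-0.003579 E, +0.002947 N) → northwest.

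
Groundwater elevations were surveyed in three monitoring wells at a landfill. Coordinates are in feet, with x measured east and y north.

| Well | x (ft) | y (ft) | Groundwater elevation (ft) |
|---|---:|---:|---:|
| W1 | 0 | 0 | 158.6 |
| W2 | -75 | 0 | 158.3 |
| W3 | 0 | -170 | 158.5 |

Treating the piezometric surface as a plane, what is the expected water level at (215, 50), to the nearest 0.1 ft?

∂h/∂x = (158.3 − 158.6) / (-75 − 0) = +0.004000
∂h/∂y = (158.5 − 158.6) / (-170 − 0) = +0.0005882
h(215, 50) = 158.6 + (+0.004000)·(215) + (+0.0005882)·(50) = 158.6 +0.860 +0.029 = 159.489 ft.

159.5 ft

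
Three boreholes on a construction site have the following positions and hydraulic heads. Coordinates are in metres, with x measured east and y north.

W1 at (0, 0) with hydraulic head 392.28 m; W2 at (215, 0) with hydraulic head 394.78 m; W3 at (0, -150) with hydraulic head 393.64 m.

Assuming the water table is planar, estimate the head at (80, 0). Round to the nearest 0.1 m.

∂h/∂x = (394.78 − 392.28) / (215 − 0) = +0.01163
∂h/∂y = (393.64 − 392.28) / (-150 − 0) = -0.009067
h(80, 0) = 392.28 + (+0.01163)·(80) + (-0.009067)·(0) = 392.28 +0.930 -0.000 = 393.210 m.

393.2 m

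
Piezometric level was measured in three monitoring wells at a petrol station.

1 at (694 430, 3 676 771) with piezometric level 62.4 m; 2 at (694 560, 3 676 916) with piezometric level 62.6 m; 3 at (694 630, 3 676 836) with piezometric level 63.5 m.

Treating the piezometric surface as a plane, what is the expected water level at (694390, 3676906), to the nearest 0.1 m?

Differences from 1: to 2 (Δx, Δy, Δh) = (130, 145, +0.2); to 3 = (200, 65, +1.1).
Solve a·Δx + b·Δy = Δh: det = 130·65 − 200·145 = -20550.
∂h/∂x = [(+0.2)·65 − (+1.1)·145] / -20550 = +0.007129
∂h/∂y = [130·(+1.1) − 200·(+0.2)] / -20550 = -0.005012
h(694390, 3676906) = 62.4 + (+0.007129)·(-40) + (-0.005012)·(135) = 62.4 -0.285 -0.677 = 61.438 m.

61.4 m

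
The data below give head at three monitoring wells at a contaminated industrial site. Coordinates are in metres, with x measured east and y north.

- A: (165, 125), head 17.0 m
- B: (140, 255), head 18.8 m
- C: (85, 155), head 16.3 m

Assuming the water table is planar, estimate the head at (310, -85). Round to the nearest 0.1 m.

15.7 m

With h = a·x + b·y + c and A as origin, the differences give:
  (-25)·a + 130·b = +1.8
  (-80)·a + 30·b = -0.7
Eliminate b (×30 and ×130, subtract): 9650·a = 145.00 → a = ∂h/∂x = +0.01503
Back-substitute: b = ∂h/∂y = +0.01674.
h(310, -85) = 17.0 + (+0.01503)·(145) + (+0.01674)·(-210) = 17.0 +2.179 -3.515 = 15.664 m.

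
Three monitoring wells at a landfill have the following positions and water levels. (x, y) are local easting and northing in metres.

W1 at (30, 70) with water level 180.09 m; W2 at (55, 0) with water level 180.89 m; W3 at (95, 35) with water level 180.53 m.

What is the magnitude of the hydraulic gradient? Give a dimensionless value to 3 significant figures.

Taking W1 as reference: W2−W1 = (25, -70, +0.80); W3−W1 = (65, -35, +0.44).
Solve a·Δx + b·Δy = Δh: det = 25·(-35) − 65·(-70) = 3675.
∂h/∂x = [(+0.80)·(-35) − (+0.44)·(-70)] / 3675 = +0.0007619
∂h/∂y = [25·(+0.44) − 65·(+0.80)] / 3675 = -0.01116
|∇h| = √(0.0007619² + -0.01116²) = 0.01119

0.0112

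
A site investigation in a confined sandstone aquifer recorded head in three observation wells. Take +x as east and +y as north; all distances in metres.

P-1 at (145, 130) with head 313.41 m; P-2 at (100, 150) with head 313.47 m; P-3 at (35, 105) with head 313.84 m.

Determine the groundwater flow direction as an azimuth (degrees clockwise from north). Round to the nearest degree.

Taking P-1 as reference: P-2−P-1 = (-45, 20, +0.06); P-3−P-1 = (-110, -25, +0.43).
Determinant of the coordinate differences = (-45)·(-25) − (-110)·20 = 3325.
∂h/∂x = [(+0.06)·(-25) − (+0.43)·20] / 3325 = -0.003038
∂h/∂y = [(-45)·(+0.43) − (-110)·(+0.06)] / 3325 = -0.003835
Flow direction (−∇h) has components (+0.003038 E, +0.003835 N).
Azimuth = atan2(E, N) = atan2(+0.003038, +0.003835) = 38.4° ≈ 038°.

038°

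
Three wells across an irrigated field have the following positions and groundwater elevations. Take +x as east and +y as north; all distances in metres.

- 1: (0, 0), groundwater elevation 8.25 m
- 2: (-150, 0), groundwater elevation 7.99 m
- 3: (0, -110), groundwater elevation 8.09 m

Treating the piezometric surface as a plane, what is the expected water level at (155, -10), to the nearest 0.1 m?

8.5 m

∂h/∂x = (7.99 − 8.25) / (-150 − 0) = +0.001733
∂h/∂y = (8.09 − 8.25) / (-110 − 0) = +0.001455
h(155, -10) = 8.25 + (+0.001733)·(155) + (+0.001455)·(-10) = 8.25 +0.269 -0.015 = 8.504 m.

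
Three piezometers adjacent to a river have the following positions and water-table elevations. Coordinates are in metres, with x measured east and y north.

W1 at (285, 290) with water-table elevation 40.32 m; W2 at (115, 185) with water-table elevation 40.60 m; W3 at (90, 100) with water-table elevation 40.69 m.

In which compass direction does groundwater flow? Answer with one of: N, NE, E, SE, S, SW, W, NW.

Three-point gradient (reference W1): Δ to W2 = (-170, -105, +0.28), Δ to W3 = (-195, -190, +0.37).
∂h/∂x = -0.001214, ∂h/∂y = -0.0007019 (det = 11825).
Flow = −∇h = (+0.001214 east, +0.0007019 north), which points northeast.

NE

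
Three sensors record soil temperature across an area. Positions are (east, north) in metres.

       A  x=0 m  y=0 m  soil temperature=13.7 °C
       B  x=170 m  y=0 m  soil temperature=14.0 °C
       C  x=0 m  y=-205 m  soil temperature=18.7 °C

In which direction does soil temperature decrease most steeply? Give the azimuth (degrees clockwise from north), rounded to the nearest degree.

∂T/∂x = (14.0 − 13.7) / (170 − 0) = +0.001765
∂T/∂y = (18.7 − 13.7) / (-205 − 0) = -0.02439
Steepest decrease is along −∇f: components (-0.001765 E, +0.02439 N).
Azimuth = atan2(-0.001765, +0.02439) = 355.9° ≈ 356°.

356°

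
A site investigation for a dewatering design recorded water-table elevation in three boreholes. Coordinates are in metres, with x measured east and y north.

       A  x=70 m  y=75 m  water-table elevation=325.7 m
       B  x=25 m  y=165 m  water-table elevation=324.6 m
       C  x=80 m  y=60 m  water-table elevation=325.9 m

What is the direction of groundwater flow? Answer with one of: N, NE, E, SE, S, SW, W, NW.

Differences from A: to B (Δx, Δy, Δh) = (-45, 90, -1.1); to C = (10, -15, +0.2).
Determinant of the coordinate differences = (-45)·(-15) − 10·90 = -225.
∂h/∂x = [(-1.1)·(-15) − (+0.2)·90] / -225 = +0.006667
∂h/∂y = [(-45)·(+0.2) − 10·(-1.1)] / -225 = -0.008889
Flow = −∇h = (-0.006667 east, +0.008889 north), which points northwest.

NW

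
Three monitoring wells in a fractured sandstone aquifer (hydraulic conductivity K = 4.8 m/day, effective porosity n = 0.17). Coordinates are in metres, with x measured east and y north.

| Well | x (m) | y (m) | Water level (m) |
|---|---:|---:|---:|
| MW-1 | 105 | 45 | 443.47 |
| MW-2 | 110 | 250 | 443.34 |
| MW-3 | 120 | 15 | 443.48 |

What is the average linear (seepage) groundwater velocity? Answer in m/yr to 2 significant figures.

8.7 m/yr

Differences from MW-1: to MW-2 (Δx, Δy, Δh) = (5, 205, -0.13); to MW-3 = (15, -30, +0.01).
Determinant of the coordinate differences = 5·(-30) − 15·205 = -3225.
∂h/∂x = [(-0.13)·(-30) − (+0.01)·205] / -3225 = -0.0005736
∂h/∂y = [5·(+0.01) − 15·(-0.13)] / -3225 = -0.0006202
|∇h| = √(-0.0005736² + -0.0006202²) = 0.0008448
Seepage velocity v = K·i/n = 4.8 × 0.0008448 / 0.17 = 0.02385 m/day = 8.711 m/yr.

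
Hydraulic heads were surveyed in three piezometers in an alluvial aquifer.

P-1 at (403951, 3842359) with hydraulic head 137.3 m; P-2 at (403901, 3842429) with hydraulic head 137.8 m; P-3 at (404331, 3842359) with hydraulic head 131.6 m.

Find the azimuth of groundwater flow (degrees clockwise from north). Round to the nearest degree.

077°

Taking P-1 as reference: P-2−P-1 = (-50, 70, +0.5); P-3−P-1 = (380, 0, -5.7).
Determinant of the coordinate differences = (-50)·0 − 380·70 = -26600.
∂h/∂x = [(+0.5)·0 − (-5.7)·70] / -26600 = -0.01500
∂h/∂y = [(-50)·(-5.7) − 380·(+0.5)] / -26600 = -0.003571
Flow direction (−∇h) has components (+0.01500 E, +0.003571 N).
Azimuth = atan2(E, N) = atan2(+0.01500, +0.003571) = 76.6° ≈ 077°.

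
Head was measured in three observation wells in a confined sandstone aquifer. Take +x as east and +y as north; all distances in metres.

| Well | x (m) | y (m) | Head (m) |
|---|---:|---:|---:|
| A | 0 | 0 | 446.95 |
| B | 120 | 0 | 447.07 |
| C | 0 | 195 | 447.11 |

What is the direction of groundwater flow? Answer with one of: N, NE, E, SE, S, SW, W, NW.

SW

∂h/∂x = (447.07 − 446.95) / (120 − 0) = +0.001000
∂h/∂y = (447.11 − 446.95) / (195 − 0) = +0.0008205
Flow = −∇h = (-0.001000 east, -0.0008205 north), which points southwest.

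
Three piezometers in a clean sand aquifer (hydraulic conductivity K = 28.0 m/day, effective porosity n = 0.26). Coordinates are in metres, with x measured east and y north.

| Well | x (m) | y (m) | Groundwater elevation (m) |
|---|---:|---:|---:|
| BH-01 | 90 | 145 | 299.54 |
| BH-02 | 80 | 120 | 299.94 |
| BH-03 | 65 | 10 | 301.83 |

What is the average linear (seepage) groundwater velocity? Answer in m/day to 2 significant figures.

With h = a·x + b·y + c and BH-01 as origin, the differences give:
  (-10)·a + (-25)·b = +0.40
  (-25)·a + (-135)·b = +2.29
Eliminate b (×(-135) and ×(-25), subtract): 725·a = 3.250 → a = ∂h/∂x = +0.004483
Back-substitute: b = ∂h/∂y = -0.01779.
|∇h| = √(0.004483² + -0.01779²) = 0.01835
Seepage velocity v = K·i/n = 28.0 × 0.01835 / 0.26 = 1.976 m/day.

2.0 m/day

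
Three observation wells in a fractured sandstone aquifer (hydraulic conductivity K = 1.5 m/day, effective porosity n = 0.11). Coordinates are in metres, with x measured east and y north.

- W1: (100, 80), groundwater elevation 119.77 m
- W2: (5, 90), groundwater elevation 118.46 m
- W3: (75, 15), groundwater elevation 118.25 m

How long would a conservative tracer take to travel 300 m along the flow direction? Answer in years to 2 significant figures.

2.6 years

Three-point gradient (reference W1): Δ to W2 = (-95, 10, -1.31), Δ to W3 = (-25, -65, -1.52).
∂h/∂x = +0.01562, ∂h/∂y = +0.01738 (det = 6425).
|∇h| = √(0.01562² + 0.01738²) = 0.02337
Seepage velocity v = K·i/n = 1.5 × 0.02337 / 0.11 = 0.3187 m/day.
t = 300 / 0.3187 = 941.3 days = 2.58 years.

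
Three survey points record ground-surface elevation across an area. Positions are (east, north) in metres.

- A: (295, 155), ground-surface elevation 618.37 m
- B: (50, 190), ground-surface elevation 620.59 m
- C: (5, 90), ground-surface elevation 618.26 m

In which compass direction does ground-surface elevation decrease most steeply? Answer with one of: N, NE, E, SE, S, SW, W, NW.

Three-point gradient (reference A): Δ to B = (-245, 35, +2.22), Δ to C = (-290, -65, -0.11).
∂z/∂x = -0.005386, ∂z/∂y = +0.02572 (det = 26075).
Steepest decrease is along −∇f = (+0.005386 E, -0.02572 N) → south.

S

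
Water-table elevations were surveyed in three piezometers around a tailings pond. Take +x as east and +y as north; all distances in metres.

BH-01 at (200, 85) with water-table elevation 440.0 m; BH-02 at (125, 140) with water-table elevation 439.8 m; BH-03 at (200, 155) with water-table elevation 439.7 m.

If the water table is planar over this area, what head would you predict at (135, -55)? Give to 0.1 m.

440.6 m

Differences from BH-01: to BH-02 (Δx, Δy, Δh) = (-75, 55, -0.2); to BH-03 = (0, 70, -0.3).
Solve a·Δx + b·Δy = Δh: det = (-75)·70 − 0·55 = -5250.
∂h/∂x = [(-0.2)·70 − (-0.3)·55] / -5250 = -0.0004762
∂h/∂y = [(-75)·(-0.3) − 0·(-0.2)] / -5250 = -0.004286
h(135, -55) = 440.0 + (-0.0004762)·(-65) + (-0.004286)·(-140) = 440.0 +0.031 +0.600 = 440.631 m.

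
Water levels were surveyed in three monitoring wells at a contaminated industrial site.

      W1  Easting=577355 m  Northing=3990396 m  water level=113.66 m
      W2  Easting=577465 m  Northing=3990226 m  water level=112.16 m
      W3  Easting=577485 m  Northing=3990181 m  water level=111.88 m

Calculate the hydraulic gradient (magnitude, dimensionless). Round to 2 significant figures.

Differences from W1: to W2 (Δx, Δy, Δh) = (110, -170, -1.50); to W3 = (130, -215, -1.78).
Solve a·Δx + b·Δy = Δh: det = 110·(-215) − 130·(-170) = -1550.
∂h/∂x = [(-1.50)·(-215) − (-1.78)·(-170)] / -1550 = -0.01284
∂h/∂y = [110·(-1.78) − 130·(-1.50)] / -1550 = +0.0005161
|∇h| = √(-0.01284² + 0.0005161²) = 0.01285

0.013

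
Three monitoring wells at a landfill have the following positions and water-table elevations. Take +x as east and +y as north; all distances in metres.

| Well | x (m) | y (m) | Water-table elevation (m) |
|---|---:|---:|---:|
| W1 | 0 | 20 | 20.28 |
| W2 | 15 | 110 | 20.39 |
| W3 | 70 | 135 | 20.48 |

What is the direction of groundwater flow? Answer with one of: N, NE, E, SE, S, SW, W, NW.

Taking W1 as reference: W2−W1 = (15, 90, +0.11); W3−W1 = (70, 115, +0.20).
Determinant of the coordinate differences = 15·115 − 70·90 = -4575.
∂h/∂x = [(+0.11)·115 − (+0.20)·90] / -4575 = +0.001169
∂h/∂y = [15·(+0.20) − 70·(+0.11)] / -4575 = +0.001027
Flow = −∇h = (-0.001169 east, -0.001027 north), which points southwest.

SW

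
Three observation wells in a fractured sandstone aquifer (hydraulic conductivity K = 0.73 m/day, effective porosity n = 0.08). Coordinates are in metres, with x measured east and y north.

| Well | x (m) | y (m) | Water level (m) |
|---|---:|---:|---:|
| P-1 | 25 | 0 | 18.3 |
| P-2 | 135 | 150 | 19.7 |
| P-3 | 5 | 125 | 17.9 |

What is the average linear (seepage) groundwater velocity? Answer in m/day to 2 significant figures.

Differences from P-1: to P-2 (Δx, Δy, Δh) = (110, 150, +1.4); to P-3 = (-20, 125, -0.4).
Determinant of the coordinate differences = 110·125 − (-20)·150 = 16750.
∂h/∂x = [(+1.4)·125 − (-0.4)·150] / 16750 = +0.01403
∂h/∂y = [110·(-0.4) − (-20)·(+1.4)] / 16750 = -0.0009552
|∇h| = √(0.01403² + -0.0009552²) = 0.01406
Seepage velocity v = K·i/n = 0.73 × 0.01406 / 0.08 = 0.1283 m/day.

0.13 m/day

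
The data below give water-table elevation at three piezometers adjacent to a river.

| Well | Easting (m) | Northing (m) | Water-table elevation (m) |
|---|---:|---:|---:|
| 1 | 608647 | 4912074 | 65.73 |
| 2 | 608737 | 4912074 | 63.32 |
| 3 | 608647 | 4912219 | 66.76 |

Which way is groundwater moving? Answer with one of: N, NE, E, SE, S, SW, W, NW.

E

∂h/∂x = (63.32 − 65.73) / (608737 − 608647) = -0.02678
∂h/∂y = (66.76 − 65.73) / (4912219 − 4912074) = +0.007103
Flow = −∇h = (+0.02678 east, -0.007103 north), which points east.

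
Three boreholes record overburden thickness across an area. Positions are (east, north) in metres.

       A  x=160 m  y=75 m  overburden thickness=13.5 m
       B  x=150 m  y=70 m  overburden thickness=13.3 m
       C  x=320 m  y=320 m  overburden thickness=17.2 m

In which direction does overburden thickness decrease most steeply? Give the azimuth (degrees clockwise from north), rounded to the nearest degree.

Taking A as reference: B−A = (-10, -5, -0.2); C−A = (160, 245, +3.7).
Solve a·Δx + b·Δy = Δd: det = (-10)·245 − 160·(-5) = -1650.
∂d/∂x = [(-0.2)·245 − (+3.7)·(-5)] / -1650 = +0.01848
∂d/∂y = [(-10)·(+3.7) − 160·(-0.2)] / -1650 = +0.003030
Steepest decrease is along −∇f: components (-0.01848 E, -0.003030 N).
Azimuth = atan2(-0.01848, -0.003030) = 260.7° ≈ 261°.

261°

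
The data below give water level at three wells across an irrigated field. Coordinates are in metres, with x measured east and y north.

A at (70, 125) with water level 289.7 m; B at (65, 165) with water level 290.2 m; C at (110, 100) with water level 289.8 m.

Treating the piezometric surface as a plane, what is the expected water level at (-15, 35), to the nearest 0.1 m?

287.5 m

Differences from A: to B (Δx, Δy, Δh) = (-5, 40, +0.5); to C = (40, -25, +0.1).
Determinant of the coordinate differences = (-5)·(-25) − 40·40 = -1475.
∂h/∂x = [(+0.5)·(-25) − (+0.1)·40] / -1475 = +0.01119
∂h/∂y = [(-5)·(+0.1) − 40·(+0.5)] / -1475 = +0.01390
h(-15, 35) = 289.7 + (+0.01119)·(-85) + (+0.01390)·(-90) = 289.7 -0.951 -1.251 = 287.498 m.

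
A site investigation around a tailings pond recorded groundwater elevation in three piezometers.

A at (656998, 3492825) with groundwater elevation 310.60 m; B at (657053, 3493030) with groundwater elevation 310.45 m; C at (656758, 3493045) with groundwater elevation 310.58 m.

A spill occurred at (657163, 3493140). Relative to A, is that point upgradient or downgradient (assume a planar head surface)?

downgradient

Three-point gradient (reference A): Δ to B = (55, 205, -0.15), Δ to C = (-240, 220, -0.02).
∂h/∂x = -0.0004715, ∂h/∂y = -0.0006052 (det = 61300).
Head at (657163, 3493140) = 310.60 + (-0.0004715)·(165) + (-0.0006052)·(315) = 310.33 m.
That is lower than the 310.60 m at A, so the point is downgradient.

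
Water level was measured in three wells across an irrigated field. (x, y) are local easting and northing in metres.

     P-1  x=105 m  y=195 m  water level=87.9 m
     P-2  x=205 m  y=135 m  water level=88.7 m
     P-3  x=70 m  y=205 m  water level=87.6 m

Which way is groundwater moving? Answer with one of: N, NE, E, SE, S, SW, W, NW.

Differences from P-1: to P-2 (Δx, Δy, Δh) = (100, -60, +0.8); to P-3 = (-35, 10, -0.3).
Solve a·Δx + b·Δy = Δh: det = 100·10 − (-35)·(-60) = -1100.
∂h/∂x = [(+0.8)·10 − (-0.3)·(-60)] / -1100 = +0.009091
∂h/∂y = [100·(-0.3) − (-35)·(+0.8)] / -1100 = +0.001818
Flow = −∇h = (-0.009091 east, -0.001818 north), which points west.

W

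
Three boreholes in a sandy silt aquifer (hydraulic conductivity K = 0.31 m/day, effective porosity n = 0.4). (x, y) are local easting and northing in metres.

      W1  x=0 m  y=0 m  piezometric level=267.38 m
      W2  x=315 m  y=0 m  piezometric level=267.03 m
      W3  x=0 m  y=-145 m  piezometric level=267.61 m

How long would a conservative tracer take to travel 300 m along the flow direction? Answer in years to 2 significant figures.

550 years

∂h/∂x = (267.03 − 267.38) / (315 − 0) = -0.001111
∂h/∂y = (267.61 − 267.38) / (-145 − 0) = -0.001586
|∇h| = √(-0.001111² + -0.001586²) = 0.001936
Seepage velocity v = K·i/n = 0.31 × 0.001936 / 0.4 = 0.0015 m/day.
t = 300 / 0.0015 = 2e+05 days = 548 years.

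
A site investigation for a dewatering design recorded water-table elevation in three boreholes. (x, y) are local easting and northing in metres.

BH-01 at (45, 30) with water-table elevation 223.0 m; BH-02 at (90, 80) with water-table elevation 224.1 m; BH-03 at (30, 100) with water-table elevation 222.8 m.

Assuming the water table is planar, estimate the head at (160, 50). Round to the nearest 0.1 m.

Taking BH-01 as reference: BH-02−BH-01 = (45, 50, +1.1); BH-03−BH-01 = (-15, 70, -0.2).
Solve a·Δx + b·Δy = Δh: det = 45·70 − (-15)·50 = 3900.
∂h/∂x = [(+1.1)·70 − (-0.2)·50] / 3900 = +0.02231
∂h/∂y = [45·(-0.2) − (-15)·(+1.1)] / 3900 = +0.001923
h(160, 50) = 223.0 + (+0.02231)·(115) + (+0.001923)·(20) = 223.0 +2.565 +0.038 = 225.604 m.

225.6 m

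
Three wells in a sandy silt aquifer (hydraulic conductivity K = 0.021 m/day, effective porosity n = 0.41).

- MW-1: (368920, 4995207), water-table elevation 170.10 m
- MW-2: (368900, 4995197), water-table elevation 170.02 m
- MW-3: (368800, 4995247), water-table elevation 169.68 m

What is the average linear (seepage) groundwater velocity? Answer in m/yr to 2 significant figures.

Three-point gradient (reference MW-1): Δ to MW-2 = (-20, -10, -0.08), Δ to MW-3 = (-120, 40, -0.42).
∂h/∂x = +0.003700, ∂h/∂y = +0.0006000 (det = -2000).
|∇h| = √(0.003700² + 0.0006000²) = 0.003748
Seepage velocity v = K·i/n = 0.021 × 0.003748 / 0.41 = 0.000192 m/day = 0.07013 m/yr.

0.070 m/yr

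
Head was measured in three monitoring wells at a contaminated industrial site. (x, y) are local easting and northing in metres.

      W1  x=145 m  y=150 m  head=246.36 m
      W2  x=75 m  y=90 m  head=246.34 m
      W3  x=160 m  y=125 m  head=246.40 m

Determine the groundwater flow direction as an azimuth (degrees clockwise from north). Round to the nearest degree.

311°

With h = a·x + b·y + c and W1 as origin, the differences give:
  (-70)·a + (-60)·b = -0.02
  15·a + (-25)·b = +0.04
Eliminate b (×(-25) and ×(-60), subtract): 2650·a = 2.900 → a = ∂h/∂x = +0.001094
Back-substitute: b = ∂h/∂y = -0.0009434.
Flow direction (−∇h) has components (-0.001094 E, +0.0009434 N).
Azimuth = atan2(E, N) = atan2(-0.001094, +0.0009434) = 310.8° ≈ 311°.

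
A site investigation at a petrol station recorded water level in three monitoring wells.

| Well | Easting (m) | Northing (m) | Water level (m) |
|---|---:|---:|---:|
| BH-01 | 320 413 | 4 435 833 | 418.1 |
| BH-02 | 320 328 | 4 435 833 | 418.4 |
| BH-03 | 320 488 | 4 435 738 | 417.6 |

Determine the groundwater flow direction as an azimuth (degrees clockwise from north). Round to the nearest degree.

125°

Taking BH-01 as reference: BH-02−BH-01 = (-85, 0, +0.3); BH-03−BH-01 = (75, -95, -0.5).
Solve a·Δx + b·Δy = Δh: det = (-85)·(-95) − 75·0 = 8075.
∂h/∂x = [(+0.3)·(-95) − (-0.5)·0] / 8075 = -0.003529
∂h/∂y = [(-85)·(-0.5) − 75·(+0.3)] / 8075 = +0.002477
Flow direction (−∇h) has components (+0.003529 E, -0.002477 N).
Azimuth = atan2(E, N) = atan2(+0.003529, -0.002477) = 125.1° ≈ 125°.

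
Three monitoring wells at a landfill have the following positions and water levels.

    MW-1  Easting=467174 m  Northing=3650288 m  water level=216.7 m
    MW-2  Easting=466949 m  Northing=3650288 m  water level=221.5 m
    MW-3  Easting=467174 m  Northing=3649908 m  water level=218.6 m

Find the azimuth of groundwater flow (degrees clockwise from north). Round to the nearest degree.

077°

∂h/∂x = (221.5 − 216.7) / (466949 − 467174) = -0.02133
∂h/∂y = (218.6 − 216.7) / (3649908 − 3650288) = -0.005000
Flow direction (−∇h) has components (+0.02133 E, +0.005000 N).
Azimuth = atan2(E, N) = atan2(+0.02133, +0.005000) = 76.8° ≈ 077°.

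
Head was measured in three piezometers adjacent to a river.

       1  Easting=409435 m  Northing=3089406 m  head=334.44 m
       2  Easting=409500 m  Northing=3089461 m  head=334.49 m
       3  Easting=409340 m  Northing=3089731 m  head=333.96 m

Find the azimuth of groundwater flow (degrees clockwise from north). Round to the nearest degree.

With h = a·x + b·y + c and 1 as origin, the differences give:
  65·a + 55·b = +0.05
  (-95)·a + 325·b = -0.48
Eliminate b (×325 and ×55, subtract): 26350·a = 42.650 → a = ∂h/∂x = +0.001619
Back-substitute: b = ∂h/∂y = -0.001004.
Flow direction (−∇h) has components (-0.001619 E, +0.001004 N).
Azimuth = atan2(E, N) = atan2(-0.001619, +0.001004) = 301.8° ≈ 302°.

302°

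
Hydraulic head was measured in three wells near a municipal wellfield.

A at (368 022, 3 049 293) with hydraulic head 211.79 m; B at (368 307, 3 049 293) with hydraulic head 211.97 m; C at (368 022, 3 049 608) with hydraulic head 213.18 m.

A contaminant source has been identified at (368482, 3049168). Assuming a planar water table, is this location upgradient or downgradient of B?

∂h/∂x = (211.97 − 211.79) / (368307 − 368022) = +0.0006316
∂h/∂y = (213.18 − 211.79) / (3049608 − 3049293) = +0.004413
Head at (368482, 3049168) = 211.79 + (+0.0006316)·(460) + (+0.004413)·(-125) = 211.53 m.
That is lower than the 211.97 m at B, so the point is downgradient.

downgradient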